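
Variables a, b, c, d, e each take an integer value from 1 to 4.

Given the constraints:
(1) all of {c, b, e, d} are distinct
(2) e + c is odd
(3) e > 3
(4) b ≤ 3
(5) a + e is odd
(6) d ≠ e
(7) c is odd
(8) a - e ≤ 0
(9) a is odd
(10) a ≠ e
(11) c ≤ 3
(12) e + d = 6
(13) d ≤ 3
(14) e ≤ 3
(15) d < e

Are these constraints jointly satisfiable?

Unsatisfiable

Constraints 4, 11, 13, and 14 confine each of c, b, e, d to the 3 values {1, …, 3} (the domain already gives each ≥ 1).
Constraint 1 requires all 4 of them to be distinct, but only 3 values are available — impossible by the pigeonhole principle.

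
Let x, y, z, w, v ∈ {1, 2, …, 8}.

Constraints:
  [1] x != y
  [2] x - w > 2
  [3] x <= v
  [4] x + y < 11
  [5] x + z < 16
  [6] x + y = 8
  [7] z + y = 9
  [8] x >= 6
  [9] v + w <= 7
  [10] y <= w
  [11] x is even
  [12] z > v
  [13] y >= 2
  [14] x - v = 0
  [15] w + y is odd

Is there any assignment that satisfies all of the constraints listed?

From constraints 3 and 8: v ≥ x ≥ 6. From constraints 10 and 13: w ≥ y ≥ 2. Hence v + w ≥ 8. But constraint 9 requires v + w ≤ 7, and 7 < 8. Contradiction.

Unsatisfiable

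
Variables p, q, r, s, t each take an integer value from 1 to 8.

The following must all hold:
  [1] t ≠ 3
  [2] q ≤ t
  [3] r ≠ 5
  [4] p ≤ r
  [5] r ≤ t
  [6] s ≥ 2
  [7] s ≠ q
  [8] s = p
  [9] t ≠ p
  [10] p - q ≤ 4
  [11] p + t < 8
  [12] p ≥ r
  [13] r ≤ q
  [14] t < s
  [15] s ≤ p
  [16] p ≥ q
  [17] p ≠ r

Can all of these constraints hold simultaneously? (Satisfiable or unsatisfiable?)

Unsatisfiable

Constraints 2, 4, 13, 14, and 15 give s ≤ p, p ≤ r, r ≤ q, q ≤ t, t < s. Chaining: s ≤ p ≤ r ≤ q ≤ t < s, which forces s < s — impossible.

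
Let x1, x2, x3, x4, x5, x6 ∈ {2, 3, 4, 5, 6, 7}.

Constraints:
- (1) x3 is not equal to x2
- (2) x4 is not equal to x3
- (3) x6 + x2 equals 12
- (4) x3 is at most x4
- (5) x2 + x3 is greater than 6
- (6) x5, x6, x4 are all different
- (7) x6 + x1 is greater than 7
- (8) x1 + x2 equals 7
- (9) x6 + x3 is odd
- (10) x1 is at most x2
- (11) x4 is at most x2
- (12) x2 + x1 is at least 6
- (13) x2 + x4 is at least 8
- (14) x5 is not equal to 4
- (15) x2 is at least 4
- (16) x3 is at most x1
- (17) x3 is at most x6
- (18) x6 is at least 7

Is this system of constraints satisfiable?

The assignment x1 = 2, x2 = 5, x3 = 2, x4 = 4, x5 = 5, x6 = 7 works:
  constraint 3 holds since x6 + x2 = 12.
  constraint 5 holds since x2 + x3 = 7.
The rest check out directly.

Satisfiable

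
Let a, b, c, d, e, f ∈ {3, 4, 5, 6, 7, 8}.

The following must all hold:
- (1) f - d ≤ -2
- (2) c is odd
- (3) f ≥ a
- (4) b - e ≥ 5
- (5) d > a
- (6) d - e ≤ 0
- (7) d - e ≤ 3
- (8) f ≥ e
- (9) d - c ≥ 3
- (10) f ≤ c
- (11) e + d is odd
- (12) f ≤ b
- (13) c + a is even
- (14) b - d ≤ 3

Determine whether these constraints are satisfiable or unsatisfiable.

Unsatisfiable

Constraints 4, 6, and 14 give e − d ≥ 0, d − b ≥ -3, b − e ≥ 5.
Adding all 3 inequalities: the left sides telescope to 0, and the right sides sum to 0 + (-3) + 5 = 2. So 0 ≥ 2, which is false.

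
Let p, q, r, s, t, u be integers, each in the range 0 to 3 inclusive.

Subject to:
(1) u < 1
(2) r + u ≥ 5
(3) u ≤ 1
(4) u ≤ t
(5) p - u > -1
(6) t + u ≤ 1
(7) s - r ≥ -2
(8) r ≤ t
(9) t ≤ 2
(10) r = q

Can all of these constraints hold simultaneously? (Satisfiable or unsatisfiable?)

From constraints 8 and 9: r ≤ t ≤ 2. From constraint 3: u ≤ 1. Hence r + u ≤ 3. But constraint 2 requires r + u ≥ 5, and 5 > 3. Contradiction.

Unsatisfiable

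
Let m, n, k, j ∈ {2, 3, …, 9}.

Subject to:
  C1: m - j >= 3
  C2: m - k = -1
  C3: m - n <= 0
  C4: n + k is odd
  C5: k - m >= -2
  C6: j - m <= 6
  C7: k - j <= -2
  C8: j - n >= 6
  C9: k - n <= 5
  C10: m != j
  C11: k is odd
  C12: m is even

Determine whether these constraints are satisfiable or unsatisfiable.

Unsatisfiable

Constraints 1, 5, 8, and 9 give j − n ≥ 6, n − k ≥ -5, k − m ≥ -2, m − j ≥ 3.
Adding all 4 inequalities: the left sides telescope to 0, and the right sides sum to 6 + (-5) + (-2) + 3 = 2. So 0 ≥ 2, which is false.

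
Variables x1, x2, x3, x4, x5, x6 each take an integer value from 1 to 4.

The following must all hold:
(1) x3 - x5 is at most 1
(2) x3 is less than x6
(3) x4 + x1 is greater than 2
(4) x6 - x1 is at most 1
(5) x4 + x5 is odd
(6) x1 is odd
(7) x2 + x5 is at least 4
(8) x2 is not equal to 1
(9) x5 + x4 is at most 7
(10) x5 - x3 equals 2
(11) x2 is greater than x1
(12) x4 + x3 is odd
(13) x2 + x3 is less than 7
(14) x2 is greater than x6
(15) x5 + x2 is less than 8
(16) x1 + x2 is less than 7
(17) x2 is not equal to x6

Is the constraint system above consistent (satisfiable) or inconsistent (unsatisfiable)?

Try x1 = 1, x2 = 4, x3 = 1, x4 = 4, x5 = 3, x6 = 2.
Check constraint 1: x3 - x5 = -2; constraint 3: x4 + x1 = 5; constraint 4: x6 - x1 = 1. The remaining constraints are straightforward to verify.

Satisfiable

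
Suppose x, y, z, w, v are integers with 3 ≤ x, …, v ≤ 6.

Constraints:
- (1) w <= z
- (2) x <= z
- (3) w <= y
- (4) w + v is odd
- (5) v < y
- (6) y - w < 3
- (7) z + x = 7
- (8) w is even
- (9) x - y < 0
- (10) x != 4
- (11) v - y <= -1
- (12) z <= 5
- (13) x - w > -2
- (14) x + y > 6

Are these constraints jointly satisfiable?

Try x = 3, y = 6, z = 4, w = 4, v = 3.
Check constraint 6: y - w = 2; constraint 7: z + x = 7; constraint 9: x - y = -3. The remaining constraints are straightforward to verify.

Satisfiable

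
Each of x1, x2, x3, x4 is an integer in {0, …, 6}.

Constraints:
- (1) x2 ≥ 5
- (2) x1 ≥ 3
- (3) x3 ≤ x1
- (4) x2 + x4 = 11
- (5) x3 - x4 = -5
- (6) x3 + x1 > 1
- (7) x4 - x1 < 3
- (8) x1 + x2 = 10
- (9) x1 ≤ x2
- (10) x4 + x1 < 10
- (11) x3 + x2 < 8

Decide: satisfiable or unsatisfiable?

Satisfiable

Take x1 = 4, x2 = 6, x3 = 0, x4 = 5. Then constraint 4: x2 + x4 = 11; constraint 5: x3 - x4 = -5, and every other listed constraint is also met.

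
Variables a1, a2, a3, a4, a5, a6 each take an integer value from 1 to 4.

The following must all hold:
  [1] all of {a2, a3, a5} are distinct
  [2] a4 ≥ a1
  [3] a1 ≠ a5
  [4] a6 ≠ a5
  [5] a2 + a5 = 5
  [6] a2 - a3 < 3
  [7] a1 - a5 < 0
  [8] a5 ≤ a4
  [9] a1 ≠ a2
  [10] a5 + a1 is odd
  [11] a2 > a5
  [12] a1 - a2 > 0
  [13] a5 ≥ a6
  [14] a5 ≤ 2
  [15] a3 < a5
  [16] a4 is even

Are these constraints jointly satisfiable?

Constraints 7, 11, and 12 give a1 < a5, a5 < a2, a2 < a1. Chaining: a1 < a5 < a2 < a1, which forces a1 < a1 — impossible.

Unsatisfiable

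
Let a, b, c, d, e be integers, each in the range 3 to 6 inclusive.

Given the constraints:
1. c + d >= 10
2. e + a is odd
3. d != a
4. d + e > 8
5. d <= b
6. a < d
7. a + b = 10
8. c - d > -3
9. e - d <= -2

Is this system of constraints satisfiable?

Satisfiable

Try a = 4, b = 6, c = 6, d = 6, e = 3.
Check constraint 1: c + d = 12; constraint 4: d + e = 9. The remaining constraints are straightforward to verify.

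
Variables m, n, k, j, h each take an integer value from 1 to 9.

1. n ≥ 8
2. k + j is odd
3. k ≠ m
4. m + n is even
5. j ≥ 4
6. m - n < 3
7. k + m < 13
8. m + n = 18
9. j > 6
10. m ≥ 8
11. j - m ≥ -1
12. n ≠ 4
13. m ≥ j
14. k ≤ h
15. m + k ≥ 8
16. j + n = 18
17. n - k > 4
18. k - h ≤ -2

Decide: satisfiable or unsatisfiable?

Satisfiable

Take m = 9, n = 9, k = 2, j = 9, h = 4. Then constraint 6: m - n = 0; constraint 7: k + m = 11, and every other listed constraint is also met.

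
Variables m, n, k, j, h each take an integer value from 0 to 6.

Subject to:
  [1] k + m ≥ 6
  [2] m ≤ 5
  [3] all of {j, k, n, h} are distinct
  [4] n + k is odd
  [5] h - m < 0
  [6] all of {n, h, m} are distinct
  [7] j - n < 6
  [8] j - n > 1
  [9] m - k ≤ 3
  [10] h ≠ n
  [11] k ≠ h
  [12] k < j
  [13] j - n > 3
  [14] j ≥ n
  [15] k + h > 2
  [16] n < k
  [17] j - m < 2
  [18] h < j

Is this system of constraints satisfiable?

Take m = 5, n = 0, k = 3, j = 4, h = 2. Then constraint 1: k + m = 8; constraint 5: h - m = -3; constraint 7: j - n = 4, and every other listed constraint is also met.

Satisfiable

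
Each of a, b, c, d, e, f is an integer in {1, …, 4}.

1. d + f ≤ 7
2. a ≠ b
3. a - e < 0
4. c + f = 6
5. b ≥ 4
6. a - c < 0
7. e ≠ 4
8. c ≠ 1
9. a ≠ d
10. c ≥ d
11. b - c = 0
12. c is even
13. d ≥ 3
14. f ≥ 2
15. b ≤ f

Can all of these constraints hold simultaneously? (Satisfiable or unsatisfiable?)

Unsatisfiable

From constraints 10 and 13: c ≥ d ≥ 3. From constraints 5 and 15: f ≥ b ≥ 4. Hence c + f ≥ 7. But constraint 4 requires c + f = 6, and 6 < 7. Contradiction.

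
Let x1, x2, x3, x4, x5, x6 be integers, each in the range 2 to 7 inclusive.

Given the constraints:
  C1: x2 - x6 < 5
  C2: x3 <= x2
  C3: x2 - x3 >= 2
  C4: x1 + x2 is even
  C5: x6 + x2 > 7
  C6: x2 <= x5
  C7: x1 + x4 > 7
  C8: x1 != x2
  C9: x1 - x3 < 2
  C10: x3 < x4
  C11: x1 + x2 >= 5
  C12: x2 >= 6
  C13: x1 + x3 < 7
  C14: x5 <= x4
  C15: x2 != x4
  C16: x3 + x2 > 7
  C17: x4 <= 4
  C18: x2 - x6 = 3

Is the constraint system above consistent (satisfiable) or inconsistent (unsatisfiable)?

Unsatisfiable

From constraints 6 and 12: x5 ≥ x2 and x2 ≥ 6, so x5 ≥ 6. From constraints 14 and 17: x5 ≤ x4 and x4 ≤ 4, so x5 ≤ 4. But 4 < 6, so no value of x5 works.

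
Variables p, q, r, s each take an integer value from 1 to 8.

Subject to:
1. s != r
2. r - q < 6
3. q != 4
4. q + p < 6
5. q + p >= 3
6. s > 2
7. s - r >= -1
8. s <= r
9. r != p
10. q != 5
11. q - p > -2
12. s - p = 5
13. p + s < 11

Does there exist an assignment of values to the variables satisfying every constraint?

Satisfiable

Take p = 2, q = 3, r = 8, s = 7. Then constraint 2: r - q = 5; constraint 4: q + p = 5; constraint 5: q + p = 5, and every other listed constraint is also met.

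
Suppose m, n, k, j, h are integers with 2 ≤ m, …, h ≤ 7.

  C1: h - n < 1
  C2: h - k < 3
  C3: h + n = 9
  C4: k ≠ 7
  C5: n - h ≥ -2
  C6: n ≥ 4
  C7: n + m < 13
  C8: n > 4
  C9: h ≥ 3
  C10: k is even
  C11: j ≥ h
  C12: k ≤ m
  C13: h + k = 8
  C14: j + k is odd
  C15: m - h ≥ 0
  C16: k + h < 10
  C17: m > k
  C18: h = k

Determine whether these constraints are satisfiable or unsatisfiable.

One satisfying assignment is m = 7, n = 5, k = 4, j = 5, h = 4.
For the less obvious constraints — constraint 1: h - n = -1; constraint 2: h - k = 0; constraint 3: h + n = 9 — and the others hold by inspection.

Satisfiable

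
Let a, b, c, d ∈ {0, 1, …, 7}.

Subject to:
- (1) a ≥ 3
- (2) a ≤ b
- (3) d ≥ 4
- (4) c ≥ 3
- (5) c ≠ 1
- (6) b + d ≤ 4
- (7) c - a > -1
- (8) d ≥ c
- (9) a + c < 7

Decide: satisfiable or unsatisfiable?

Unsatisfiable

From constraints 1 and 2: b ≥ a ≥ 3. From constraints 4 and 8: d ≥ c ≥ 3. Hence b + d ≥ 6. But constraint 6 requires b + d ≤ 4, and 4 < 6. Contradiction.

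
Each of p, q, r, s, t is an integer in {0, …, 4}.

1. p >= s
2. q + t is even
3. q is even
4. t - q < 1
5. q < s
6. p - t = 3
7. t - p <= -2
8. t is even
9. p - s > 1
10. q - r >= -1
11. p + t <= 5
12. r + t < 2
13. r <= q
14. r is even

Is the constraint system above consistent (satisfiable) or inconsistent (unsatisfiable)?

Take p = 3, q = 0, r = 0, s = 1, t = 0. Then constraint 4: t - q = 0; constraint 6: p - t = 3; constraint 7: t - p = -3, and every other listed constraint is also met.

Satisfiable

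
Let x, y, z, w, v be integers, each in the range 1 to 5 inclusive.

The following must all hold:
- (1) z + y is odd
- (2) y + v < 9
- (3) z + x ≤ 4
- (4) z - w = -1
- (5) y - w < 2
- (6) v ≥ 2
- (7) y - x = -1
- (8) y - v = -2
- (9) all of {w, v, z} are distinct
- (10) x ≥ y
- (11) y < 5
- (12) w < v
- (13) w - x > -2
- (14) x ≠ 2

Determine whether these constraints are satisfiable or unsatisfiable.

One satisfying assignment is x = 3, y = 2, z = 1, w = 2, v = 4.
For the less obvious constraints — constraint 2: y + v = 6; constraint 3: z + x = 4; constraint 4: z - w = -1 — and the others hold by inspection.

Satisfiable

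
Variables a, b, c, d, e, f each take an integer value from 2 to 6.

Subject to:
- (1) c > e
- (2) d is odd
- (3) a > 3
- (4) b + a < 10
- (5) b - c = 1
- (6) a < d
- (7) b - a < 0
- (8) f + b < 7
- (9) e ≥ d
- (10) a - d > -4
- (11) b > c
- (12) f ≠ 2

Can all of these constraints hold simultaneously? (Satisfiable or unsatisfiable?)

Unsatisfiable

Constraints 1, 6, 7, 9, and 11 give b < a, a < d, d ≤ e, e < c, c < b. Chaining: b < a < d ≤ e < c < b, which forces b < b — impossible.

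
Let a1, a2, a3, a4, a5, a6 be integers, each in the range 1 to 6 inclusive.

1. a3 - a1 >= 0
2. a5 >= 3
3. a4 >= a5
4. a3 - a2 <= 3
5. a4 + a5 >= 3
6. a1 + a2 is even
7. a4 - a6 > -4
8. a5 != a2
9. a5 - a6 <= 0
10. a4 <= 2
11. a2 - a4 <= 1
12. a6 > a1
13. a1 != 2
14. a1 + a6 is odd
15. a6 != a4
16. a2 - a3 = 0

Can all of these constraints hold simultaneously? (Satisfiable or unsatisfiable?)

Unsatisfiable

From constraints 2 and 3: a4 ≥ a5 and a5 ≥ 3, so a4 ≥ 3. From constraint 10: a4 ≤ 2. But 2 < 3, so no value of a4 works.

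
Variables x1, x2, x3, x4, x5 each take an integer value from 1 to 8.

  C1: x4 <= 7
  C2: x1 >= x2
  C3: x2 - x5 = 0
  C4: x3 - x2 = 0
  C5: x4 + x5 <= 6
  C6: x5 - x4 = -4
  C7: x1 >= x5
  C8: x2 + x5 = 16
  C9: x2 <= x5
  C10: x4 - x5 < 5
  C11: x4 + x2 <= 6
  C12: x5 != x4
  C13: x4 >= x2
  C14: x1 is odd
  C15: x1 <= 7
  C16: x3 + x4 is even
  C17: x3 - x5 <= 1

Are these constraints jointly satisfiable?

Unsatisfiable

From constraints 1 and 13: x2 ≤ x4 ≤ 7. From constraints 7 and 15: x5 ≤ x1 ≤ 7. Hence x2 + x5 ≤ 14. But constraint 8 requires x2 + x5 = 16, and 16 > 14. Contradiction.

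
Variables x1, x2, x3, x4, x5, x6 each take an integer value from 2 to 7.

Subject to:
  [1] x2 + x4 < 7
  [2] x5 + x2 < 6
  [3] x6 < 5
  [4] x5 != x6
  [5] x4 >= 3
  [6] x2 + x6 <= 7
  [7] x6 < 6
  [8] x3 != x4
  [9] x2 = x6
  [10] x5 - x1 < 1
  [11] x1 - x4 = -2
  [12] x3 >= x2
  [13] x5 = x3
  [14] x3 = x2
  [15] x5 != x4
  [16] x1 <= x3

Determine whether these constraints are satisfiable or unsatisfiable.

Unsatisfiable

From constraints 9, 13, and 14, x5 = x3 = x2 = x6, so x5 = x6. But constraint 4 says x5 ≠ x6. Contradiction.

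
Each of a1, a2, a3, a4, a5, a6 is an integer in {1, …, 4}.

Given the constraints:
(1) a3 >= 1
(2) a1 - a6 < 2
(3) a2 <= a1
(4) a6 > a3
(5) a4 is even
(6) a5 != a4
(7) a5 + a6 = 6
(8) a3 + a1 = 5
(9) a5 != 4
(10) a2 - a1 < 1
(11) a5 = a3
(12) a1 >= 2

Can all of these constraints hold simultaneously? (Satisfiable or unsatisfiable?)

Satisfiable

Take a1 = 3, a2 = 2, a3 = 2, a4 = 4, a5 = 2, a6 = 4. Then constraint 2: a1 - a6 = -1; constraint 7: a5 + a6 = 6, and every other listed constraint is also met.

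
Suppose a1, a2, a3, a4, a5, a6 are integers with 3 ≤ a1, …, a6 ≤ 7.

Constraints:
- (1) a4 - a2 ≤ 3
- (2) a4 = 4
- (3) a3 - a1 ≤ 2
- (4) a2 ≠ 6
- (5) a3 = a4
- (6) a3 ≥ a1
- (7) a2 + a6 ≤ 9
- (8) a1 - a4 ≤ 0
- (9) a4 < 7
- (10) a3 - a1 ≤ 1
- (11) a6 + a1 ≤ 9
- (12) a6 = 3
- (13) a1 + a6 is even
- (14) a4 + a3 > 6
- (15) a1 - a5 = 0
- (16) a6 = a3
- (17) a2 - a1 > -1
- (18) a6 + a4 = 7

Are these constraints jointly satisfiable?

Constraint 12 fixes a6 = 3 and constraint 2 fixes a4 = 4. Constraints 5 and 16 give a6 = a3 = a4, so a6 = a4. But 3 ≠ 4 — contradiction.

Unsatisfiable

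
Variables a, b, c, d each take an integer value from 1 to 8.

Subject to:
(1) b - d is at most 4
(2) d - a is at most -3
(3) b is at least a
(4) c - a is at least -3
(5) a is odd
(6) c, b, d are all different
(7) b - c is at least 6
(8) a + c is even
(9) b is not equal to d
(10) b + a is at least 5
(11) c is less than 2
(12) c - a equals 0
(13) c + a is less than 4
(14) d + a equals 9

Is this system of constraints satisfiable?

Constraints 1, 2, 4, and 7 give c − a ≥ -3, a − d ≥ 3, d − b ≥ -4, b − c ≥ 6.
Adding all 4 inequalities: the left sides telescope to 0, and the right sides sum to (-3) + 3 + (-4) + 6 = 2. So 0 ≥ 2, which is false.

Unsatisfiable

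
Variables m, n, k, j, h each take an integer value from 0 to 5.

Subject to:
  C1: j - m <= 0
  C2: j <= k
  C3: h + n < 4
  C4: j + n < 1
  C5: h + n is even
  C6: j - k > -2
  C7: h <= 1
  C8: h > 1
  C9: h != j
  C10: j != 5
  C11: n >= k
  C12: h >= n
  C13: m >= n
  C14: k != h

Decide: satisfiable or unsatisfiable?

From constraint 8: h ≥ 2. From constraint 7: h ≤ 1. But 1 < 2, so no value of h works.

Unsatisfiable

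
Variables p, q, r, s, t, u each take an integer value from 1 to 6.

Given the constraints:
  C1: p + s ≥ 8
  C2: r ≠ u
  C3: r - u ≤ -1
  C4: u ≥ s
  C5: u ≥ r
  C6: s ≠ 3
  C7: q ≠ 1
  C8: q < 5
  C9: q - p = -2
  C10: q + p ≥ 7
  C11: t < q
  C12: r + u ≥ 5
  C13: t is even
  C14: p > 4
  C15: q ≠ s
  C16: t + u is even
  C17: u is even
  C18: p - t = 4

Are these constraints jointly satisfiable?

One satisfying assignment is p = 6, q = 4, r = 1, s = 2, t = 2, u = 4.
For the less obvious constraints — constraint 1: p + s = 8; constraint 3: r - u = -3 — and the others hold by inspection.

Satisfiable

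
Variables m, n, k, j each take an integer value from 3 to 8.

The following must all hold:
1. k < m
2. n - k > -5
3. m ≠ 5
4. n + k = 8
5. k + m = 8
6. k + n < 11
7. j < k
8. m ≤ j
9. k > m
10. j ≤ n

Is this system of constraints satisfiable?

Constraints 1, 7, and 8 give m ≤ j, j < k, k < m. Chaining: m ≤ j < k < m, which forces m < m — impossible.

Unsatisfiable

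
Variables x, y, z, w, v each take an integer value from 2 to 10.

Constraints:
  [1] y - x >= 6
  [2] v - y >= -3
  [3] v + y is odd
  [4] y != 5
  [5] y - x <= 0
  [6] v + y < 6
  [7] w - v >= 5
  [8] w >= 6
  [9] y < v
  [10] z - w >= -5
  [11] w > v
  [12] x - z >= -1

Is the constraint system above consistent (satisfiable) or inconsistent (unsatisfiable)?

Constraints 1, 2, 7, 10, and 12 give v − y ≥ -3, y − x ≥ 6, x − z ≥ -1, z − w ≥ -5, w − v ≥ 5.
Adding all 5 inequalities: the left sides telescope to 0, and the right sides sum to (-3) + 6 + (-1) + (-5) + 5 = 2. So 0 ≥ 2, which is false.

Unsatisfiable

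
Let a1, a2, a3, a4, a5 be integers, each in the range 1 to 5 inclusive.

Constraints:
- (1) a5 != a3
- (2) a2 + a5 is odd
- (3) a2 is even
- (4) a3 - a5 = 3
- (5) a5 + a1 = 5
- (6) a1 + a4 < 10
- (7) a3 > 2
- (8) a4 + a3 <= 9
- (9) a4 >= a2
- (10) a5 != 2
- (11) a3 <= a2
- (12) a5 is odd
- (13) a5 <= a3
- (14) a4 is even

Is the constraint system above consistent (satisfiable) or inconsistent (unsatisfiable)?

One satisfying assignment is a1 = 4, a2 = 4, a3 = 4, a4 = 4, a5 = 1.
For the less obvious constraints — constraint 4: a3 - a5 = 3; constraint 5: a5 + a1 = 5 — and the others hold by inspection.

Satisfiable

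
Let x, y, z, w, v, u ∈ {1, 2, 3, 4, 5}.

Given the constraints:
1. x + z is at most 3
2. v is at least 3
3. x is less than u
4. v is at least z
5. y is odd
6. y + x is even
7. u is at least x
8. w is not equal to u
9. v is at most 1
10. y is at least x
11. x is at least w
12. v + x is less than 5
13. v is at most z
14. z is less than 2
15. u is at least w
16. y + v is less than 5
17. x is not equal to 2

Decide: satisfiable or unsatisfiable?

From constraint 2: v ≥ 3. From constraint 9: v ≤ 1. But 1 < 3, so no value of v works.

Unsatisfiable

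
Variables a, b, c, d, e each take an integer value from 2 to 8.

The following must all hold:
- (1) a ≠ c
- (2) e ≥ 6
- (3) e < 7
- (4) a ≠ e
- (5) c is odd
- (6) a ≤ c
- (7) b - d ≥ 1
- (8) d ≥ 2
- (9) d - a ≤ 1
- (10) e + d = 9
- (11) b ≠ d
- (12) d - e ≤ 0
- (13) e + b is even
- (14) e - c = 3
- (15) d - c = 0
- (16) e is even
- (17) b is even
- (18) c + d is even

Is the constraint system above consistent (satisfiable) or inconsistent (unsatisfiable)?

Satisfiable

Setting (a, b, c, d, e) = (2, 4, 3, 3, 6) satisfies everything: constraint 7: b - d = 1; constraint 9: d - a = 1, and the others follow.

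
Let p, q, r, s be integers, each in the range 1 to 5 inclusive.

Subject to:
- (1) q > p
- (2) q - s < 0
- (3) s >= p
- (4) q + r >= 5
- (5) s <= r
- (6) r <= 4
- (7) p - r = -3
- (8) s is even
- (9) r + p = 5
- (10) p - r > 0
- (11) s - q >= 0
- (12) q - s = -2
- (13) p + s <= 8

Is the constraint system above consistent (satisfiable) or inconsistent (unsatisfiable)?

Unsatisfiable

Constraints 1, 5, 10, and 11 give q ≤ s, s ≤ r, r < p, p < q. Chaining: q ≤ s ≤ r < p < q, which forces q < q — impossible.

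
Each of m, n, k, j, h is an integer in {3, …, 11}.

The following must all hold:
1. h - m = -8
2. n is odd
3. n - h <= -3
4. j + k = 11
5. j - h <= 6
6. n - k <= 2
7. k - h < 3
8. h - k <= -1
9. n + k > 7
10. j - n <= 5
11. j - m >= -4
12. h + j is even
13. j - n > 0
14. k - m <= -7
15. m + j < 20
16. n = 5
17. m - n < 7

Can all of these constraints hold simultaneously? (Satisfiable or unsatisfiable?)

Unsatisfiable

Constraints 3, 8, 10, 11, and 14 give h − n ≥ 3, n − j ≥ -5, j − m ≥ -4, m − k ≥ 7, k − h ≥ 1.
Adding all 5 inequalities: the left sides telescope to 0, and the right sides sum to 3 + (-5) + (-4) + 7 + 1 = 2. So 0 ≥ 2, which is false.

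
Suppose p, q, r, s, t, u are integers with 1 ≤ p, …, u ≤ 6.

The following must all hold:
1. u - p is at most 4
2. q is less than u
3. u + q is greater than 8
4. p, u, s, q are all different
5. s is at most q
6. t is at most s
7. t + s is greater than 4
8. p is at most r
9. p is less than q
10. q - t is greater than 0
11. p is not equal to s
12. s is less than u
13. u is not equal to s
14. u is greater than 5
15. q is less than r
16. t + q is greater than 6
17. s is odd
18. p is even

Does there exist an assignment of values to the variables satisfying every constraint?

Satisfiable

The assignment p = 2, q = 5, r = 6, s = 3, t = 2, u = 6 works:
  constraint 1 holds since u - p = 4.
  constraint 3 holds since u + q = 11.
  constraint 7 holds since t + s = 5.
The rest check out directly.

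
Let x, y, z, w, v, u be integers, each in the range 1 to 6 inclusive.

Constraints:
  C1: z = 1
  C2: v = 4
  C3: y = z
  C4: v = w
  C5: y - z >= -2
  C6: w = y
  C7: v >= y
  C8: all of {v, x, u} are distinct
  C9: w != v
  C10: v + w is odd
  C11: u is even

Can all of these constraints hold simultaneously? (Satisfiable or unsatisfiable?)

Constraint 2 fixes v = 4 and constraint 1 fixes z = 1. Constraints 3, 4, and 6 give v = w = y = z, so v = z. But 4 ≠ 1 — contradiction.

Unsatisfiable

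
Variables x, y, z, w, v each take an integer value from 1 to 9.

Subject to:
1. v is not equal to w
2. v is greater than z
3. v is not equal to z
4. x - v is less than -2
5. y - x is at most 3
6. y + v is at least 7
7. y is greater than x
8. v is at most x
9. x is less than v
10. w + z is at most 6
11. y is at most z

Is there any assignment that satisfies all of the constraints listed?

Constraints 2, 7, 8, and 11 give v ≤ x, x < y, y ≤ z, z < v. Chaining: v ≤ x < y ≤ z < v, which forces v < v — impossible.

Unsatisfiable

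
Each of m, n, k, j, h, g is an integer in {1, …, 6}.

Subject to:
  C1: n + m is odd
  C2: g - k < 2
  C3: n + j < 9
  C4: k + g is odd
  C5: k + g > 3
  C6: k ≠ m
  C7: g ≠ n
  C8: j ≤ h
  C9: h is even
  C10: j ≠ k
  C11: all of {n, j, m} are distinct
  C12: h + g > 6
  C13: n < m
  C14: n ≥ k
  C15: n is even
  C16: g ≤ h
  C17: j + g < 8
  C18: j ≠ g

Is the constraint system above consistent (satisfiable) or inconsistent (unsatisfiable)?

Satisfiable

The assignment m = 5, n = 2, k = 2, j = 4, h = 4, g = 3 works:
  constraint 2 holds since g - k = 1.
  constraint 3 holds since n + j = 6.
The rest check out directly.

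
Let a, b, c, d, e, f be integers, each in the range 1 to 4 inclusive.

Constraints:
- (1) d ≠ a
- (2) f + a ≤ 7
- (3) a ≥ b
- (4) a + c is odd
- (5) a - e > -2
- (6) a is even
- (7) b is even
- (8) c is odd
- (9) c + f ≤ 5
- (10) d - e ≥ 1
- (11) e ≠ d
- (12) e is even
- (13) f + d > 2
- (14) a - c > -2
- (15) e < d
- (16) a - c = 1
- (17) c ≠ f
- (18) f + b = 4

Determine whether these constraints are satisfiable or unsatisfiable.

Satisfiable

The assignment a = 2, b = 2, c = 1, d = 3, e = 2, f = 2 works:
  constraint 2 holds since f + a = 4.
  constraint 5 holds since a - e = 0.
The rest check out directly.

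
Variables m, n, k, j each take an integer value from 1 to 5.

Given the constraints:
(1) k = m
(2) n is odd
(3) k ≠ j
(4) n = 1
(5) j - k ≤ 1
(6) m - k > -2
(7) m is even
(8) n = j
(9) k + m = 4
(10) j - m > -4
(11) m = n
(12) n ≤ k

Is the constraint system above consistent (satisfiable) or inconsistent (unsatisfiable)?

Unsatisfiable

From constraints 1, 8, and 11, k = m = n = j, so k = j. But constraint 3 says k ≠ j. Contradiction.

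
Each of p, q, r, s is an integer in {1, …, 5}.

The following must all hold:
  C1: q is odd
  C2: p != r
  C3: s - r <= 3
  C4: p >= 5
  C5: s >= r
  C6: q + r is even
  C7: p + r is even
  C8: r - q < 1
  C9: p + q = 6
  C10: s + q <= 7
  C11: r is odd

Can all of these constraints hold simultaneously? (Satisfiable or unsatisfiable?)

The assignment p = 5, q = 1, r = 1, s = 3 works:
  constraint 3 holds since s - r = 2.
  constraint 8 holds since r - q = 0.
  constraint 9 holds since p + q = 6.
The rest check out directly.

Satisfiable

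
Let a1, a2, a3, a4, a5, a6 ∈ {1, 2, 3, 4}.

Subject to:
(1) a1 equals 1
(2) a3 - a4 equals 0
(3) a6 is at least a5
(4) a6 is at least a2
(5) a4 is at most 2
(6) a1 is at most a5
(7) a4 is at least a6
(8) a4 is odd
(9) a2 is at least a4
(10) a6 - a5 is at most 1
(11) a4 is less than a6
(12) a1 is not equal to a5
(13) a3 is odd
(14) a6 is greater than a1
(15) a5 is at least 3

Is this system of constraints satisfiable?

Unsatisfiable

From constraints 3 and 15: a6 ≥ a5 and a5 ≥ 3, so a6 ≥ 3. From constraints 5 and 7: a6 ≤ a4 and a4 ≤ 2, so a6 ≤ 2. But 2 < 3, so no value of a6 works.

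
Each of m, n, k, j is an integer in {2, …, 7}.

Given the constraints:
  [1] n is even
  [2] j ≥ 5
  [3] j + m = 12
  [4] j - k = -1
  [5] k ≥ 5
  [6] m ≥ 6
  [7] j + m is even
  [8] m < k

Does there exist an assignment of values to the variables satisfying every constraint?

Setting (m, n, k, j) = (6, 6, 7, 6) satisfies everything: constraint 1: n = 6 is even; constraint 3: j + m = 12; constraint 4: j - k = -1, and the others follow.

Satisfiable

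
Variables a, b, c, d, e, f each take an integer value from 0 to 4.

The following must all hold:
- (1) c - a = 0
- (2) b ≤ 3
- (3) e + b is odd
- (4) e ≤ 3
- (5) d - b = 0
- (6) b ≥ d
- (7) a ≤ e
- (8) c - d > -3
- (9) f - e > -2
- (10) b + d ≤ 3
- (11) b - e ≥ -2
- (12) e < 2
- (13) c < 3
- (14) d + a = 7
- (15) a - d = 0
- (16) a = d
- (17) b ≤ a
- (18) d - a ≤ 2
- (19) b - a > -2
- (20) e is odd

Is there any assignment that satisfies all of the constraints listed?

From constraints 2 and 6: d ≤ b ≤ 3. From constraints 4 and 7: a ≤ e ≤ 3. Hence d + a ≤ 6. But constraint 14 requires d + a = 7, and 7 > 6. Contradiction.

Unsatisfiable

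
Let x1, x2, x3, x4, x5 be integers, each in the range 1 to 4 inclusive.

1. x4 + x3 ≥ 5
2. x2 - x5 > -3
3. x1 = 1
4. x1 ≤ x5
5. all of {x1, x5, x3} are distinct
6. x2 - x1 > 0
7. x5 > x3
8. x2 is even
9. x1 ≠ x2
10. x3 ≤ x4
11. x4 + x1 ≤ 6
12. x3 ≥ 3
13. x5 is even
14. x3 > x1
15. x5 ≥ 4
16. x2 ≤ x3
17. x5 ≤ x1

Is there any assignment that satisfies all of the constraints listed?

From constraints 10 and 12: x4 ≥ x3 ≥ 3. From constraints 15 and 17: x1 ≥ x5 ≥ 4. Hence x4 + x1 ≥ 7. But constraint 11 requires x4 + x1 ≤ 6, and 6 < 7. Contradiction.

Unsatisfiable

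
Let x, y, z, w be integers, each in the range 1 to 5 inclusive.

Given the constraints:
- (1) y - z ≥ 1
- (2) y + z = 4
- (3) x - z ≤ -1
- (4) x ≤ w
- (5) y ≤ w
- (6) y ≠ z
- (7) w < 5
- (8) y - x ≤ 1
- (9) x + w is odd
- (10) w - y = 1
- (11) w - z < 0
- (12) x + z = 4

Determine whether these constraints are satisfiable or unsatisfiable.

Unsatisfiable

Constraints 1, 3, and 8 give x − y ≥ -1, y − z ≥ 1, z − x ≥ 1.
Adding all 3 inequalities: the left sides telescope to 0, and the right sides sum to (-1) + 1 + 1 = 1. So 0 ≥ 1, which is false.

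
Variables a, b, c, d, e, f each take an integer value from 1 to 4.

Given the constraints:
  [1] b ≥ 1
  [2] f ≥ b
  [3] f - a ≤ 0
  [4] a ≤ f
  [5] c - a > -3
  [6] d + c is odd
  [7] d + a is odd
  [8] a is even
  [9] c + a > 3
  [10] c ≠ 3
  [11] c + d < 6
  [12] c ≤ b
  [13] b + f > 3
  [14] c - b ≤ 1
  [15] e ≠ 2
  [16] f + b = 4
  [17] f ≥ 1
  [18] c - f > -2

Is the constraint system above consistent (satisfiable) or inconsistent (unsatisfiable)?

Satisfiable

The assignment a = 2, b = 2, c = 2, d = 3, e = 4, f = 2 works:
  constraint 3 holds since f - a = 0.
  constraint 5 holds since c - a = 0.
  constraint 9 holds since c + a = 4.
The rest check out directly.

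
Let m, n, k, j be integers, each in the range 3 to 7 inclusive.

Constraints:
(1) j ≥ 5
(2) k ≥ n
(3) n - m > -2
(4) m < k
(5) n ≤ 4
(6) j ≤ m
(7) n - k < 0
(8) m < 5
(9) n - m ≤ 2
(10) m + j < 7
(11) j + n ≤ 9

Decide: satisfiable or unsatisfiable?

From constraints 1 and 6: m ≥ j and j ≥ 5, so m ≥ 5. From constraint 8: m ≤ 4. But 4 < 5, so no value of m works.

Unsatisfiable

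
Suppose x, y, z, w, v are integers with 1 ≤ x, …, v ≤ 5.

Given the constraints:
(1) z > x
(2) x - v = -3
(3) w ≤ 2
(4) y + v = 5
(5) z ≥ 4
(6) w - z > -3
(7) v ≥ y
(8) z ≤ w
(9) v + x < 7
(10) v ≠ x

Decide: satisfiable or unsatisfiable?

Unsatisfiable

From constraint 5: z ≥ 4. From constraints 3 and 8: z ≤ w and w ≤ 2, so z ≤ 2. But 2 < 4, so no value of z works.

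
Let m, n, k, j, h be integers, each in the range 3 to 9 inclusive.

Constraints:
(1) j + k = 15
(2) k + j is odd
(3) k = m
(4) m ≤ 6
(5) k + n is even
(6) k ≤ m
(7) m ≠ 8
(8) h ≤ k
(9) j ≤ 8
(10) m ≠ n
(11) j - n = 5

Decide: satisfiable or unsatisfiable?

Unsatisfiable

From constraint 9: j ≤ 8. From constraints 4 and 6: k ≤ m ≤ 6. Hence j + k ≤ 14. But constraint 1 requires j + k = 15, and 15 > 14. Contradiction.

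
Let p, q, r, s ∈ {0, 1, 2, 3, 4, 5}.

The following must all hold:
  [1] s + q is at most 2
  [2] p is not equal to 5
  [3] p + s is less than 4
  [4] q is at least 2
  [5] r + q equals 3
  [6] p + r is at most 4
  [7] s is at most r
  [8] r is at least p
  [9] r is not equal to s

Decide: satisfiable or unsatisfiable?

Satisfiable

Try p = 1, q = 2, r = 1, s = 0.
Check constraint 1: s + q = 2; constraint 3: p + s = 1; constraint 5: r + q = 3. The remaining constraints are straightforward to verify.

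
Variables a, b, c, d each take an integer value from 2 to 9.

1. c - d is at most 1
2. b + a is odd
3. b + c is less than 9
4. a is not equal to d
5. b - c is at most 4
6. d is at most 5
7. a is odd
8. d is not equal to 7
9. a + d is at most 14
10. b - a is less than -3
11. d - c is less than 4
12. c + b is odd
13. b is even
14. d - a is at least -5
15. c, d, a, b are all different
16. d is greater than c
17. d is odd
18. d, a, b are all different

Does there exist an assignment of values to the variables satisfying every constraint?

Satisfiable

One satisfying assignment is a = 9, b = 4, c = 3, d = 5.
For the less obvious constraints — constraint 1: c - d = -2; constraint 3: b + c = 7; constraint 5: b - c = 1 — and the others hold by inspection.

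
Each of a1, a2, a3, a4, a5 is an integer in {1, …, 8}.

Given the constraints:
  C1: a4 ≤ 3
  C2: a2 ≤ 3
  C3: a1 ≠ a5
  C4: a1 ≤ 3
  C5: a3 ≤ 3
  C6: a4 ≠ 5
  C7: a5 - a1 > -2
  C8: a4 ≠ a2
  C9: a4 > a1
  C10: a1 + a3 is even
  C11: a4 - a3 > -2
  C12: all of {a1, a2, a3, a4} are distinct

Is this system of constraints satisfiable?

Unsatisfiable

Constraints 1, 2, 4, and 5 confine each of a1, a2, a3, a4 to the 3 values {1, …, 3} (the domain already gives each ≥ 1).
Constraint 12 requires all 4 of them to be distinct, but only 3 values are available — impossible by the pigeonhole principle.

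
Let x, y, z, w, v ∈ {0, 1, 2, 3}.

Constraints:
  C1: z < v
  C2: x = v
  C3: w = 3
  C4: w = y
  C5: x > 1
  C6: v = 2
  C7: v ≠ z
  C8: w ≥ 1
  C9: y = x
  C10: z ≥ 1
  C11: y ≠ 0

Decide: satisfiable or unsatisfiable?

Unsatisfiable

Constraint 3 fixes w = 3 and constraint 6 fixes v = 2. Constraints 2, 4, and 9 give w = y = x = v, so w = v. But 3 ≠ 2 — contradiction.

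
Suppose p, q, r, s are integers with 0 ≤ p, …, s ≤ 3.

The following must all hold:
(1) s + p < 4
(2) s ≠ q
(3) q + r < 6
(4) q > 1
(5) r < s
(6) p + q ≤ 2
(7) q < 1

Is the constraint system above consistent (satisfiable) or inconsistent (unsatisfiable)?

From constraint 4: q ≥ 2. From constraint 7: q ≤ 0. But 0 < 2, so no value of q works.

Unsatisfiable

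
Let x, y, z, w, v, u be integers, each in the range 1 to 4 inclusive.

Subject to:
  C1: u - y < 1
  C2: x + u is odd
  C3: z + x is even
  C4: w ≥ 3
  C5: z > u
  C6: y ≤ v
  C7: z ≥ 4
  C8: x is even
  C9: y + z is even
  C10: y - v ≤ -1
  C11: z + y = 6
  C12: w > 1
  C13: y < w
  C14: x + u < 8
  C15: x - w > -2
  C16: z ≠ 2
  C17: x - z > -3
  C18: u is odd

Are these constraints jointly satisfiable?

The assignment x = 4, y = 2, z = 4, w = 3, v = 3, u = 1 works:
  constraint 1 holds since u - y = -1.
  constraint 10 holds since y - v = -1.
The rest check out directly.

Satisfiable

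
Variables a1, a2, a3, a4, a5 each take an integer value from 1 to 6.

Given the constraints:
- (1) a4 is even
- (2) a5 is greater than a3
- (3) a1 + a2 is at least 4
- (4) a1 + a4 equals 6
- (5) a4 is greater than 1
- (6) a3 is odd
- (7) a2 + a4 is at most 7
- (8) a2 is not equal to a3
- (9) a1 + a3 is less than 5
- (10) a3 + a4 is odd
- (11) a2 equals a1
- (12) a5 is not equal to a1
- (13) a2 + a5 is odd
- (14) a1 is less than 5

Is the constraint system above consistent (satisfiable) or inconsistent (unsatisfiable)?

One satisfying assignment is a1 = 2, a2 = 2, a3 = 1, a4 = 4, a5 = 5.
For the less obvious constraints — constraint 3: a1 + a2 = 4; constraint 4: a1 + a4 = 6; constraint 7: a2 + a4 = 6 — and the others hold by inspection.

Satisfiable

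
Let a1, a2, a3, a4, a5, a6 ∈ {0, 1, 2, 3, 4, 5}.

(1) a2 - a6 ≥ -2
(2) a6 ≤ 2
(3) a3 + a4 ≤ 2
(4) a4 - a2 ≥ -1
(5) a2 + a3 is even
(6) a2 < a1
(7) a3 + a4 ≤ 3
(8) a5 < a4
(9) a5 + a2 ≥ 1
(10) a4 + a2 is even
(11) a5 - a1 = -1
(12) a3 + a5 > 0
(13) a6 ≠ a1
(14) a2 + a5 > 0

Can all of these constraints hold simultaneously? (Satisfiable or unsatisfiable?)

Try a1 = 2, a2 = 0, a3 = 0, a4 = 2, a5 = 1, a6 = 1.
Check constraint 1: a2 - a6 = -1; constraint 3: a3 + a4 = 2. The remaining constraints are straightforward to verify.

Satisfiable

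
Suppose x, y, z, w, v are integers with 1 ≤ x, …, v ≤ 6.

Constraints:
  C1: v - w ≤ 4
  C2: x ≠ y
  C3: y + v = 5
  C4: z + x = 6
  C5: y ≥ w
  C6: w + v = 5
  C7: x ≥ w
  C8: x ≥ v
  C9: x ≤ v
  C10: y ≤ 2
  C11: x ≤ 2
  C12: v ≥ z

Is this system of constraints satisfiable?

Unsatisfiable

From constraints 5 and 10: w ≤ y ≤ 2. From constraints 8 and 11: v ≤ x ≤ 2. Hence w + v ≤ 4. But constraint 6 requires w + v = 5, and 5 > 4. Contradiction.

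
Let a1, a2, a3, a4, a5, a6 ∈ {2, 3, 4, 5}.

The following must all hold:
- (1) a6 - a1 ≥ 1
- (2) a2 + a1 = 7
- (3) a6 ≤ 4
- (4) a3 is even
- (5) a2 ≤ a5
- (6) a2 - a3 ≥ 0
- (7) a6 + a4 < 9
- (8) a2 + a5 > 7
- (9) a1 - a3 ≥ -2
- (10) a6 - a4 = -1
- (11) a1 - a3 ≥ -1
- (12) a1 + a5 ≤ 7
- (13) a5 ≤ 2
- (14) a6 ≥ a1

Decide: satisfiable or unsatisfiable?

Unsatisfiable

From constraints 5 and 13: a2 ≤ a5 ≤ 2. From constraints 3 and 14: a1 ≤ a6 ≤ 4. Hence a2 + a1 ≤ 6. But constraint 2 requires a2 + a1 = 7, and 7 > 6. Contradiction.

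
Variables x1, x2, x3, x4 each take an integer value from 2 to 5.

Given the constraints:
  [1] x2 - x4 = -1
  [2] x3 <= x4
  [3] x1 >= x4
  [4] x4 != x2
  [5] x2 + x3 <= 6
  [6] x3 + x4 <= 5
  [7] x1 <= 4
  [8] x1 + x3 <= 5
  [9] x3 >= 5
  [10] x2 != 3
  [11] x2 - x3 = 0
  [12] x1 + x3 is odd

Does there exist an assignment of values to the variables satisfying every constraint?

From constraints 2 and 9: x4 ≥ x3 and x3 ≥ 5, so x4 ≥ 5. From constraints 3 and 7: x4 ≤ x1 and x1 ≤ 4, so x4 ≤ 4. But 4 < 5, so no value of x4 works.

Unsatisfiable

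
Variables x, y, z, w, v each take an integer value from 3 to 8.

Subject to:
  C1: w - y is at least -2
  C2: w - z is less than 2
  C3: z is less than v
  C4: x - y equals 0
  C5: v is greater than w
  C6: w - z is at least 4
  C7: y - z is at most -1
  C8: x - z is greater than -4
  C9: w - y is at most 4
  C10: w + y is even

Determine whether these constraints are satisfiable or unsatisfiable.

Constraints 6, 7, and 9 give y − w ≥ -4, w − z ≥ 4, z − y ≥ 1.
Adding all 3 inequalities: the left sides telescope to 0, and the right sides sum to (-4) + 4 + 1 = 1. So 0 ≥ 1, which is false.

Unsatisfiable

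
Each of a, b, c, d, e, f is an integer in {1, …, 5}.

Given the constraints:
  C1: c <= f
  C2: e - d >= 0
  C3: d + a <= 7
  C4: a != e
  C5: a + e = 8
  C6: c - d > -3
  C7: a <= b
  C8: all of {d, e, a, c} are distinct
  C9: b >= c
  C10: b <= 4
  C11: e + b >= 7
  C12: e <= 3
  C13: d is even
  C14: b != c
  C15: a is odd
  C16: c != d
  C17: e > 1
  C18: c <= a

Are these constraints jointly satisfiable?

From constraints 7 and 10: a ≤ b ≤ 4. From constraint 12: e ≤ 3. Hence a + e ≤ 7. But constraint 5 requires a + e = 8, and 8 > 7. Contradiction.

Unsatisfiable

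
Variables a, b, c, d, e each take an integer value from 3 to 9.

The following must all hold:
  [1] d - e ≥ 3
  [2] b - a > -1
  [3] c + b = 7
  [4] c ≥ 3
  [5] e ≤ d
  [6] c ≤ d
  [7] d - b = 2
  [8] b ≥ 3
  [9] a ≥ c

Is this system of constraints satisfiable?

Setting (a, b, c, d, e) = (4, 4, 3, 6, 3) satisfies everything: constraint 1: d - e = 3; constraint 2: b - a = 0, and the others follow.

Satisfiable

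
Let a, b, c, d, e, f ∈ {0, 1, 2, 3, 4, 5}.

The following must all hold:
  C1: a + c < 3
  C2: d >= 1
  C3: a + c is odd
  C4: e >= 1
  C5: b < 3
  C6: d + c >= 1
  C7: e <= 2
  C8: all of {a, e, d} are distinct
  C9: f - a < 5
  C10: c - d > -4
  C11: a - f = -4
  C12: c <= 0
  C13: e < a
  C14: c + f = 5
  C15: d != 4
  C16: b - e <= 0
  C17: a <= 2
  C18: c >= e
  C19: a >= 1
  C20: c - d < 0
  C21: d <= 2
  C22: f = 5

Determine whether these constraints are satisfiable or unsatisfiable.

Constraints 2, 4, 7, 17, 19, and 21 confine each of a, e, d to the 2 values {1, 2}.
Constraint 8 requires all 3 of them to be distinct, but only 2 values are available — impossible by the pigeonhole principle.

Unsatisfiable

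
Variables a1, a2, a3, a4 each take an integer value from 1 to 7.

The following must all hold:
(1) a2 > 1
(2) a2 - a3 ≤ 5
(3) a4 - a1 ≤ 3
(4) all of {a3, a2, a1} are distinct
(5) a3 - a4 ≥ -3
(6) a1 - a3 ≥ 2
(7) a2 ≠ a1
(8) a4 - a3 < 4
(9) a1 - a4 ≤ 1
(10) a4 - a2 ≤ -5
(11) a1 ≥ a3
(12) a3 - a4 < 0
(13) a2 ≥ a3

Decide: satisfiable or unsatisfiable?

Constraints 2, 6, 9, and 10 give a2 − a4 ≥ 5, a4 − a1 ≥ -1, a1 − a3 ≥ 2, a3 − a2 ≥ -5.
Adding all 4 inequalities: the left sides telescope to 0, and the right sides sum to 5 + (-1) + 2 + (-5) = 1. So 0 ≥ 1, which is false.

Unsatisfiable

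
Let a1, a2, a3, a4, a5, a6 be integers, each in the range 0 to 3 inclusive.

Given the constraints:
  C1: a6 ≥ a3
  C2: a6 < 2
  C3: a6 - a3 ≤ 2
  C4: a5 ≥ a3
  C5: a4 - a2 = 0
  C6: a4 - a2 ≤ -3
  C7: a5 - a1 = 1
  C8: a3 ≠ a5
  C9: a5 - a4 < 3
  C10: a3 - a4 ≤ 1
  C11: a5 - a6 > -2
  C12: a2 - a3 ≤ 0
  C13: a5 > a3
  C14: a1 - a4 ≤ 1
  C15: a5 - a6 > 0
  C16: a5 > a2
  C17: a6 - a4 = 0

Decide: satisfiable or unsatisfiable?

Constraints 6, 10, and 12 give a4 − a3 ≥ -1, a3 − a2 ≥ 0, a2 − a4 ≥ 3.
Adding all 3 inequalities: the left sides telescope to 0, and the right sides sum to (-1) + 0 + 3 = 2. So 0 ≥ 2, which is false.

Unsatisfiable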